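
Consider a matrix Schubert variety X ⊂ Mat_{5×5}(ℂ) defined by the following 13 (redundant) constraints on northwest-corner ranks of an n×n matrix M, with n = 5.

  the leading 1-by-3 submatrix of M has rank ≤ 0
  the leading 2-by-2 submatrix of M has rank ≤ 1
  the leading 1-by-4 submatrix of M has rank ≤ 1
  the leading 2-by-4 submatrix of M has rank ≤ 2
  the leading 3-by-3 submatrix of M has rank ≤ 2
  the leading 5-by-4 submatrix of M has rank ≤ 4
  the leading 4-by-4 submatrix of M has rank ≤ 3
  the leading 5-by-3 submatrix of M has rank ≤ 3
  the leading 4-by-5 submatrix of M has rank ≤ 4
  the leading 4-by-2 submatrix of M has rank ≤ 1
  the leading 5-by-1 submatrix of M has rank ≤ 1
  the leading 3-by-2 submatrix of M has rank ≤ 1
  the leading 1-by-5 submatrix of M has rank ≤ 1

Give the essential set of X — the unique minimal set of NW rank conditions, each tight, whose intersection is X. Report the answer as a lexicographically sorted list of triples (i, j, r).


Recovering R(i,j) via the rank-extension bound from the 13 conditions:

  row 1: 0 | 0 | 0 | 1 | 1
  row 2: 1 | 1 | 1 | 2 | 2
  row 3: 1 | 1 | 2 | 3 | 3
  row 4: 1 | 1 | 2 | 3 | 4
  row 5: 1 | 2 | 3 | 4 | 5

the unique w with this rank table is (4, 1, 3, 5, 2).

Rothe diagram D(w) (5 cells), 2 SE-corners (essential conditions):

[(1, 3, 0), (4, 2, 1)]


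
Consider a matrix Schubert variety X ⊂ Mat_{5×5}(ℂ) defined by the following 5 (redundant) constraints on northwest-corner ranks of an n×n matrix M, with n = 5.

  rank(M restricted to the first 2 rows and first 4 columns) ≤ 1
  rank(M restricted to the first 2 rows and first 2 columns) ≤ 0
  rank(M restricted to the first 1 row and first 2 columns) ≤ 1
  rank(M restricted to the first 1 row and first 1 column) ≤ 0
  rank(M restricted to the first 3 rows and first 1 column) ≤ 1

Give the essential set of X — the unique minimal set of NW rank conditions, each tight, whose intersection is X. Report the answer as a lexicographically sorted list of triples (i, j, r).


Recovering R(i,j) via the rank-extension bound from the 5 conditions:

  R[1]: 0 | 0 | 1 | 1 | 1
  R[2]: 0 | 0 | 1 | 1 | 2
  R[3]: 1 | 1 | 2 | 2 | 3
  R[4]: 1 | 2 | 3 | 3 | 4
  R[5]: 1 | 2 | 3 | 4 | 5

giving w = (3, 5, 1, 2, 4) via Δ²R.

D(w) has 5 cells with 2 SE-corners; essential set:

[(2, 2, 0), (2, 4, 1)]


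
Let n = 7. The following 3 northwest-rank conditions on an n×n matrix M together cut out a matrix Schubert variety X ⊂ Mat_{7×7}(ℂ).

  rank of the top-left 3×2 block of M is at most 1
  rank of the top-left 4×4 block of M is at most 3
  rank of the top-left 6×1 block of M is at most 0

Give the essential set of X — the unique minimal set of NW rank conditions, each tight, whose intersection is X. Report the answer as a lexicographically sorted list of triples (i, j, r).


Propagating the 3 rank bounds to every northwest block:

  row 1: 0 1 1 1 1 1 1
  row 2: 0 1 2 2 2 2 2
  row 3: 0 1 2 3 3 3 3
  row 4: 0 1 2 3 4 4 4
  row 5: 0 1 2 3 4 5 5
  row 6: 0 1 2 3 4 5 6
  row 7: 1 2 3 4 5 6 7

reading off 1-entries of Δ²R: w = (2, 3, 4, 5, 6, 7, 1).

D(w) has 6 cells with 1 SE-corner; essential set:

[(6, 1, 0)]


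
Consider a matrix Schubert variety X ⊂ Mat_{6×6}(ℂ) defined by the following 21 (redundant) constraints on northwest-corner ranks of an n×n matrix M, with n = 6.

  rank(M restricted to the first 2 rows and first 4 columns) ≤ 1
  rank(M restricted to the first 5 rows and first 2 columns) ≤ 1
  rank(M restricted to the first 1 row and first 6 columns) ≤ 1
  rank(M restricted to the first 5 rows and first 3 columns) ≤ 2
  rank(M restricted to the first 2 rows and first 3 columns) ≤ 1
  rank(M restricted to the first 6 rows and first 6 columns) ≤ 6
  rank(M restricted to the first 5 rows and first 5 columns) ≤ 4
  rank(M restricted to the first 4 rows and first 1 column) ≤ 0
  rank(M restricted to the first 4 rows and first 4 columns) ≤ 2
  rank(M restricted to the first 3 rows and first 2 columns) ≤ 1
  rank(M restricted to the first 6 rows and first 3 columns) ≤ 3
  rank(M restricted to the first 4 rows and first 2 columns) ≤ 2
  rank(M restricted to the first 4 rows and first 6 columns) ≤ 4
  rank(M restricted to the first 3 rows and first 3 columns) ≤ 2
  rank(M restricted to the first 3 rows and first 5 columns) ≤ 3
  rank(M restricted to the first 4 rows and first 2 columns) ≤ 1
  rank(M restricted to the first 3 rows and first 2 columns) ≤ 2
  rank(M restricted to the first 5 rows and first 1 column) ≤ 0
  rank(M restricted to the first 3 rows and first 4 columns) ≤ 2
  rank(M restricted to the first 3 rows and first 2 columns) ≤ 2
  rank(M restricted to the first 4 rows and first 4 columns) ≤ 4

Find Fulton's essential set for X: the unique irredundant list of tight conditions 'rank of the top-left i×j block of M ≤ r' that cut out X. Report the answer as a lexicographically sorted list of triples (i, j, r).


Computing R[i][j] = min implied NW-rank bound (n=6, 21 conditions):

  i=1: 0, 1, 1, 1, 1, 1
  i=2: 0, 1, 1, 1, 2, 2
  i=3: 0, 1, 2, 2, 3, 3
  i=4: 0, 1, 2, 2, 3, 4
  i=5: 0, 1, 2, 3, 4, 5
  i=6: 1, 2, 3, 4, 5, 6

reading off 1-entries of Δ²R: w = (2, 5, 3, 6, 4, 1).

|D(w)|=8, |Ess(w)|=3:

[(2, 4, 1), (4, 4, 2), (5, 1, 0)]


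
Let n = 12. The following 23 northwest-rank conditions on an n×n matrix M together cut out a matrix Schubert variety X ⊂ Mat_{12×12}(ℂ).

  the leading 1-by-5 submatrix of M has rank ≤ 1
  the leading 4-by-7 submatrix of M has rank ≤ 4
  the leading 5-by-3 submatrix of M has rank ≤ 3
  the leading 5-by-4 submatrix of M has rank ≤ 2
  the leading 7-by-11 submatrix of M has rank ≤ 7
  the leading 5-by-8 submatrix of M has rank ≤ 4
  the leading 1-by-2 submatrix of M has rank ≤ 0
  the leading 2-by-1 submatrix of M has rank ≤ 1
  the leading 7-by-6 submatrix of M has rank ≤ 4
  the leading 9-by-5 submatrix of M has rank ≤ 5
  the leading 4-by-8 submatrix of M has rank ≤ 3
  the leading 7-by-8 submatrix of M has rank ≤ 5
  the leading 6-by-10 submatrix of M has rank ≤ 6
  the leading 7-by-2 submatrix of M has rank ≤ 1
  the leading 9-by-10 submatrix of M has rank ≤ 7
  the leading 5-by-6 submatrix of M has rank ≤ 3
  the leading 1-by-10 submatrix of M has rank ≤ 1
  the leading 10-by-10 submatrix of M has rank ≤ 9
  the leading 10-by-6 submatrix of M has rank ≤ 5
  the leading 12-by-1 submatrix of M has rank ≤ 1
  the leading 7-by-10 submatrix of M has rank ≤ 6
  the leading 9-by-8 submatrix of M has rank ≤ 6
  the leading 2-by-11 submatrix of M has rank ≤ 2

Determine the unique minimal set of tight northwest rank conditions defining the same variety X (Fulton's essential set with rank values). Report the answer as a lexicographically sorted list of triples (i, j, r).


The tightest implied rank at each (i,j), from the 23 conditions:

  R[1]: 0 0 1 1 1 1 1 1 1 1 1 1
  R[2]: 1 1 2 2 2 2 2 2 2 2 2 2
  R[3]: 1 1 2 2 3 3 3 3 3 3 3 3
  R[4]: 1 1 2 2 3 3 3 3 4 4 4 4
  R[5]: 1 1 2 2 3 3 4 4 5 5 5 5
  R[6]: 1 1 2 3 4 4 5 5 6 6 6 6
  R[7]: 1 1 2 3 4 4 5 5 6 6 7 7
  R[8]: 1 2 3 4 5 5 6 6 7 7 8 8
  R[9]: 1 2 3 4 5 5 6 6 7 7 8 9
  R[10]: 1 2 3 4 5 5 6 7 8 8 9 10
  R[11]: 1 2 3 4 5 6 7 8 9 9 10 11
  R[12]: 1 2 3 4 5 6 7 8 9 10 11 12

hence w(1..12) = (3, 1, 5, 9, 7, 4, 11, 2, 12, 8, 6, 10).

11 SE-corners of the 21-cell Rothe diagram give Ess(w):

[(1, 2, 0), (4, 8, 3), (5, 4, 2), (5, 6, 3), (7, 2, 1), (7, 6, 4), (7, 8, 5), (7, 10, 6), (9, 8, 6), (9, 10, 7), (10, 6, 5)]


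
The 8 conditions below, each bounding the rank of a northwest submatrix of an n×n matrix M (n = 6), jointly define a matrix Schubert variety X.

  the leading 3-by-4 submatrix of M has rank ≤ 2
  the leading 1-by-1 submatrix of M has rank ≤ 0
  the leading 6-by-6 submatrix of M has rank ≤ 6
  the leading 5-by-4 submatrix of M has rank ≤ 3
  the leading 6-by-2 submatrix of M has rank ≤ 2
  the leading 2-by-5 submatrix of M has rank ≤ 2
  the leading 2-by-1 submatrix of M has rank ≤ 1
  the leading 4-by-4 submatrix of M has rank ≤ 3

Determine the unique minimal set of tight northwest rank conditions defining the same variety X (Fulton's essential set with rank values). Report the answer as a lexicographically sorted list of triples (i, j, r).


Rank table r_w(6×6) implied by the 8 constraints:

  R[1]: 0, 1, 1, 1, 1, 1
  R[2]: 1, 2, 2, 2, 2, 2
  R[3]: 1, 2, 2, 2, 3, 3
  R[4]: 1, 2, 3, 3, 4, 4
  R[5]: 1, 2, 3, 3, 4, 5
  R[6]: 1, 2, 3, 4, 5, 6

second differences of R give the permutation w = (2, 1, 5, 3, 6, 4).

3 SE-corners of the 4-cell Rothe diagram give Ess(w):

[(1, 1, 0), (3, 4, 2), (5, 4, 3)]


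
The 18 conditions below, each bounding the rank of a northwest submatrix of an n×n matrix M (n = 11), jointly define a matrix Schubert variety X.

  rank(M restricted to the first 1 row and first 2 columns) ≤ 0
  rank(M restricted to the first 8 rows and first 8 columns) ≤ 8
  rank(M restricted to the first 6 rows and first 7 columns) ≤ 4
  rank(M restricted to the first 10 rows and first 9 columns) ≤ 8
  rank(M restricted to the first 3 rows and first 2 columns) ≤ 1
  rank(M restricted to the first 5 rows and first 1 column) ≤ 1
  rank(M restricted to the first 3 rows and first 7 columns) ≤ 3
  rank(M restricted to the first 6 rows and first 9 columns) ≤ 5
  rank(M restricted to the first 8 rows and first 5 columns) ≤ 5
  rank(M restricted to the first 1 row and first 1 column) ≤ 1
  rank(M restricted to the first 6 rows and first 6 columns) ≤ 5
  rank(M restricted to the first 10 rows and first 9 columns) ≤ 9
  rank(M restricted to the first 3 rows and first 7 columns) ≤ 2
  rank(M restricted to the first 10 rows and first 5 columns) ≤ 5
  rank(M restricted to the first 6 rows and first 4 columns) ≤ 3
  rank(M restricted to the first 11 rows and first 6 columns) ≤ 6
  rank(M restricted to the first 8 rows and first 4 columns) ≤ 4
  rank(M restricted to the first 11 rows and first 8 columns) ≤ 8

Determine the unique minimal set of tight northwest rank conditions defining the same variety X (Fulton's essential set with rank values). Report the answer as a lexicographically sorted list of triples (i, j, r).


Recovering R(i,j) via the rank-extension bound from the 18 conditions:

  R[1]: 0  0  1  1  1  1  1  1  1  1  1
  R[2]: 1  1  2  2  2  2  2  2  2  2  2
  R[3]: 1  1  2  2  2  2  2  3  3  3  3
  R[4]: 1  2  3  3  3  3  3  4  4  4  4
  R[5]: 1  2  3  3  4  4  4  5  5  5  5
  R[6]: 1  2  3  3  4  4  4  5  5  6  6
  R[7]: 1  2  3  4  5  5  5  6  6  7  7
  R[8]: 1  2  3  4  5  6  6  7  7  8  8
  R[9]: 1  2  3  4  5  6  7  8  8  9  9
  R[10]: 1  2  3  4  5  6  7  8  8  9  10
  R[11]: 1  2  3  4  5  6  7  8  9  10  11

the unique w with this rank table is (3, 1, 8, 2, 5, 10, 4, 6, 7, 11, 9).

|D(w)|=13, |Ess(w)|=7:

[(1, 2, 0), (3, 2, 1), (3, 7, 2), (6, 4, 3), (6, 7, 4), (6, 9, 5), (10, 9, 8)]


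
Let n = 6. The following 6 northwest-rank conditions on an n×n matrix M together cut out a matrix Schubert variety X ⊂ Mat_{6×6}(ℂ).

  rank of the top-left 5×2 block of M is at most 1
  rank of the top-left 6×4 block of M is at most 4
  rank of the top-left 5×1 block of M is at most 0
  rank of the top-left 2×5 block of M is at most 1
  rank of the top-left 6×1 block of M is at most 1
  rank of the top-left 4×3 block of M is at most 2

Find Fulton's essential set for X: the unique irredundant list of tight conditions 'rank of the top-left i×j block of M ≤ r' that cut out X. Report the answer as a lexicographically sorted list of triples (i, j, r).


Reconstructing r_w from the 6 given conditions:

  row 1: 0, 1, 1, 1, 1, 1
  row 2: 0, 1, 1, 1, 1, 2
  row 3: 0, 1, 2, 2, 2, 3
  row 4: 0, 1, 2, 3, 3, 4
  row 5: 0, 1, 2, 3, 4, 5
  row 6: 1, 2, 3, 4, 5, 6

hence w(1..6) = (2, 6, 3, 4, 5, 1).

Fulton essential set (2 of the 8 Rothe cells):

[(2, 5, 1), (5, 1, 0)]


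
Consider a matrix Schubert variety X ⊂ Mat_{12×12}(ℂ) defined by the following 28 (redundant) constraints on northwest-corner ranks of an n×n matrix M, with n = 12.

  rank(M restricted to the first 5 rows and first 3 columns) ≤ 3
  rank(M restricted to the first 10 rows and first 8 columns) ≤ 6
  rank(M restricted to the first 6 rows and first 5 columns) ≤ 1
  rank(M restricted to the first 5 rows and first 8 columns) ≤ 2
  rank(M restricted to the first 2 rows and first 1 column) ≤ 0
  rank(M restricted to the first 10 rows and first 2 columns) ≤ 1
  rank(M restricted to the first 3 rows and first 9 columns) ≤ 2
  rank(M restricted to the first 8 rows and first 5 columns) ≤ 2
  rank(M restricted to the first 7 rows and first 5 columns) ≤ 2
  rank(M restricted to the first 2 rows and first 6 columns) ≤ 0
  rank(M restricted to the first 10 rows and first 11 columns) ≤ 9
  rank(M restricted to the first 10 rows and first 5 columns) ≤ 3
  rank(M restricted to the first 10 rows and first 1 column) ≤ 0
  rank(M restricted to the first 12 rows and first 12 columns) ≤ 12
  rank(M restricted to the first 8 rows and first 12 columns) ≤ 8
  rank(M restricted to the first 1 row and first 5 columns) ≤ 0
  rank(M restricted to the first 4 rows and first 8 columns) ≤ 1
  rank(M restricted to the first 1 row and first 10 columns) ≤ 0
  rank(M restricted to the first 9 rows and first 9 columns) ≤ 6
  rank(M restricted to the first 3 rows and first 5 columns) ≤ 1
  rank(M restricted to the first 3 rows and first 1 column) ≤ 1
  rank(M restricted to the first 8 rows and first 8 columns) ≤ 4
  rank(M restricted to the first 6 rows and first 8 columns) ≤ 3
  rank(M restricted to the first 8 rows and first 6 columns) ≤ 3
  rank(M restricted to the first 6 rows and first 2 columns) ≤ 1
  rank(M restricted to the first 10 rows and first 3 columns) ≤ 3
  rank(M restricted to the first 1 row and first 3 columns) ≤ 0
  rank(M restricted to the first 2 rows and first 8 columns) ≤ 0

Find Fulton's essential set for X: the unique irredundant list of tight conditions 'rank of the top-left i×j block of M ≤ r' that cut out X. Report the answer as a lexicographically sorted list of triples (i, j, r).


Reconstructing r_w from the 28 given conditions:

  0, 0, 0, 0, 0, 0, 0, 0, 0, 0, 1, 1
  0, 0, 0, 0, 0, 0, 0, 0, 1, 1, 2, 2
  0, 1, 1, 1, 1, 1, 1, 1, 2, 2, 3, 3
  0, 1, 1, 1, 1, 1, 1, 1, 2, 3, 4, 4
  0, 1, 1, 1, 1, 2, 2, 2, 3, 4, 5, 5
  0, 1, 1, 1, 1, 2, 3, 3, 4, 5, 6, 6
  0, 1, 2, 2, 2, 3, 4, 4, 5, 6, 7, 7
  0, 1, 2, 2, 2, 3, 4, 4, 5, 6, 7, 8
  0, 1, 2, 3, 3, 4, 5, 5, 6, 7, 8, 9
  0, 1, 2, 3, 3, 4, 5, 6, 7, 8, 9, 10
  1, 2, 3, 4, 4, 5, 6, 7, 8, 9, 10, 11
  1, 2, 3, 4, 5, 6, 7, 8, 9, 10, 11, 12

reading off 1-entries of Δ²R: w = (11, 9, 2, 10, 6, 7, 3, 12, 4, 8, 1, 5).

8 SE-corners of the 42-cell Rothe diagram give Ess(w):

[(1, 10, 0), (2, 8, 0), (4, 8, 1), (6, 5, 1), (8, 5, 2), (8, 8, 4), (10, 1, 0), (10, 5, 3)]


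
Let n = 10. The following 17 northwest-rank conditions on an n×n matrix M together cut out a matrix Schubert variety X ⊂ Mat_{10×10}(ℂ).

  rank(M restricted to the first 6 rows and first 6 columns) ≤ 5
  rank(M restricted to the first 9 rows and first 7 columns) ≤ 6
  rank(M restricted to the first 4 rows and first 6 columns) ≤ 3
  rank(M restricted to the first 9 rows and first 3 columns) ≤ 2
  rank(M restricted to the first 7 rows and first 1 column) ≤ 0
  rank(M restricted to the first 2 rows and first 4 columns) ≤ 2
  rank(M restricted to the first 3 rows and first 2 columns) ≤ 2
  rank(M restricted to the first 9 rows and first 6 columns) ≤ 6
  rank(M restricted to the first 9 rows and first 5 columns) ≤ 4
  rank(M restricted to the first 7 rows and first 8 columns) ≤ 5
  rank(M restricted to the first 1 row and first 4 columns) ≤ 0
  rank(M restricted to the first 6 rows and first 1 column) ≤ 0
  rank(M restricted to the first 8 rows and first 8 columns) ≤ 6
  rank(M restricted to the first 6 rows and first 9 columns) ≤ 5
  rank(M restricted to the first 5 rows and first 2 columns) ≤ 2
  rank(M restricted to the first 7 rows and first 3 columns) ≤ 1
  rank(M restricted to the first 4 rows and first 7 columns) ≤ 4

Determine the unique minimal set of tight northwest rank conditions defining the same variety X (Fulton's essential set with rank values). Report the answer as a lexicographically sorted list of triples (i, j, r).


Recovering R(i,j) via the rank-extension bound from the 17 conditions:

  R[1]: 0 | 0 | 0 | 0 | 1 | 1 | 1 | 1 | 1 | 1
  R[2]: 0 | 1 | 1 | 1 | 2 | 2 | 2 | 2 | 2 | 2
  R[3]: 0 | 1 | 1 | 2 | 3 | 3 | 3 | 3 | 3 | 3
  R[4]: 0 | 1 | 1 | 2 | 3 | 3 | 4 | 4 | 4 | 4
  R[5]: 0 | 1 | 1 | 2 | 3 | 4 | 5 | 5 | 5 | 5
  R[6]: 0 | 1 | 1 | 2 | 3 | 4 | 5 | 5 | 5 | 6
  R[7]: 0 | 1 | 1 | 2 | 3 | 4 | 5 | 5 | 6 | 7
  R[8]: 1 | 2 | 2 | 3 | 4 | 5 | 6 | 6 | 7 | 8
  R[9]: 1 | 2 | 2 | 3 | 4 | 5 | 6 | 7 | 8 | 9
  R[10]: 1 | 2 | 3 | 4 | 5 | 6 | 7 | 8 | 9 | 10

second differences of R give the permutation w = (5, 2, 4, 7, 6, 10, 9, 1, 8, 3).

ℓ(w)=20; the 7 essential cells (i,j,r):

[(1, 4, 0), (4, 6, 3), (6, 9, 5), (7, 1, 0), (7, 3, 1), (7, 8, 5), (9, 3, 2)]


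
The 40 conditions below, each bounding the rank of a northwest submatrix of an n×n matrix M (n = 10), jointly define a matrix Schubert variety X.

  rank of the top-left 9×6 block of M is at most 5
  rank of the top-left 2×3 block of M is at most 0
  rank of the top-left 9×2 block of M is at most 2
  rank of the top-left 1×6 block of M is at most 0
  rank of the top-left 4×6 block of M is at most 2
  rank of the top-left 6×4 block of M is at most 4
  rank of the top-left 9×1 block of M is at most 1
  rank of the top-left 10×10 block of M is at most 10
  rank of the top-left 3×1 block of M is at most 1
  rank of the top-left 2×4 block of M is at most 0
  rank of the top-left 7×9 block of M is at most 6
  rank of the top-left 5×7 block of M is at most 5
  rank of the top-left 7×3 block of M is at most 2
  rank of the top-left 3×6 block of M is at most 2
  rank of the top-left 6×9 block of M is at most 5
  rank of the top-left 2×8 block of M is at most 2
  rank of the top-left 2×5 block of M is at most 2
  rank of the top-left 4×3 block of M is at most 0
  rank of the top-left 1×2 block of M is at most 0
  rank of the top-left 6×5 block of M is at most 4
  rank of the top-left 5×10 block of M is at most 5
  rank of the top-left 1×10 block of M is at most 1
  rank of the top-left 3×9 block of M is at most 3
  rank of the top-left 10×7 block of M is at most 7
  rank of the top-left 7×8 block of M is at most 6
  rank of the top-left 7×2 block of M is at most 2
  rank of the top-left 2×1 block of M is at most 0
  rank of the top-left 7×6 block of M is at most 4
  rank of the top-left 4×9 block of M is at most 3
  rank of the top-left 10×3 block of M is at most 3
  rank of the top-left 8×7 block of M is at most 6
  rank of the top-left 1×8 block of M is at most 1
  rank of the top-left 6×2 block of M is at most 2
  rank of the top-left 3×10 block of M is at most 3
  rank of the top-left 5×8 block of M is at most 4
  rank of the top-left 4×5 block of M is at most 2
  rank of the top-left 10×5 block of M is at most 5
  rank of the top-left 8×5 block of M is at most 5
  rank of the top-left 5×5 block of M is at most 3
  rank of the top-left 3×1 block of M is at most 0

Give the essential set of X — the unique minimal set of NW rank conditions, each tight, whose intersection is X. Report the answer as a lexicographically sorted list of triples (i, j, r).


Propagating the 40 rank bounds to every northwest block:

  R[1]: 0  0  0  0  0  0  1  1  1  1
  R[2]: 0  0  0  0  1  1  2  2  2  2
  R[3]: 0  0  0  1  2  2  3  3  3  3
  R[4]: 0  0  0  1  2  2  3  3  3  4
  R[5]: 1  1  1  2  3  3  4  4  4  5
  R[6]: 1  2  2  3  4  4  5  5  5  6
  R[7]: 1  2  2  3  4  4  5  6  6  7
  R[8]: 1  2  3  4  5  5  6  7  7  8
  R[9]: 1  2  3  4  5  5  6  7  8  9
  R[10]: 1  2  3  4  5  6  7  8  9  10

giving w = (7, 5, 4, 10, 1, 2, 8, 3, 9, 6) via Δ²R.

Fulton essential set (8 of the 22 Rothe cells):

[(1, 6, 0), (2, 4, 0), (4, 3, 0), (4, 6, 2), (4, 9, 3), (7, 3, 2), (7, 6, 4), (9, 6, 5)]


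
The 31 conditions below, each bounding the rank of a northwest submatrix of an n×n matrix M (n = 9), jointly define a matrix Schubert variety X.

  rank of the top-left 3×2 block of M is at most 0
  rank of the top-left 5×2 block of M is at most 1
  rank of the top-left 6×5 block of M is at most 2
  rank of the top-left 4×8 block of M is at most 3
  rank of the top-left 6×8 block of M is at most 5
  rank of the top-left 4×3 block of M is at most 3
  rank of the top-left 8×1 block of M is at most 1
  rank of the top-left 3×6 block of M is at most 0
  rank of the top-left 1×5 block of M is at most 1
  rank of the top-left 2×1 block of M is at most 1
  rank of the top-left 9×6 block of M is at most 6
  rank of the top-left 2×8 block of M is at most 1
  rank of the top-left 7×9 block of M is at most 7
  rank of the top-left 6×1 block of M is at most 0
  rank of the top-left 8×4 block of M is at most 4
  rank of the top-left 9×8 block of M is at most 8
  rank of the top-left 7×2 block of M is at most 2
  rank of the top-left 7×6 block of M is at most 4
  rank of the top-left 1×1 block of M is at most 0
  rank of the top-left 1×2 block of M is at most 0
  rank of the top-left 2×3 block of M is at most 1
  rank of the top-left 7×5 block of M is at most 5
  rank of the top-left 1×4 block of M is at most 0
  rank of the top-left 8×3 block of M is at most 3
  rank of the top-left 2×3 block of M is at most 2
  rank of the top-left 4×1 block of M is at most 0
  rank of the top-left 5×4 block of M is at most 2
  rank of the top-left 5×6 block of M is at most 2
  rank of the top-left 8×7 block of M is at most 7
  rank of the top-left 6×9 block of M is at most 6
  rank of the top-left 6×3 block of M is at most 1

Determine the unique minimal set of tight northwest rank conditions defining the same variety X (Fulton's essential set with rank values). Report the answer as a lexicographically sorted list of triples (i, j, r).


Rank table r_w(9×9) implied by the 31 constraints:

  R[1]: 0, 0, 0, 0, 0, 0, 1, 1, 1
  R[2]: 0, 0, 0, 0, 0, 0, 1, 1, 2
  R[3]: 0, 0, 0, 0, 0, 0, 1, 2, 3
  R[4]: 0, 1, 1, 1, 1, 1, 2, 3, 4
  R[5]: 0, 1, 1, 2, 2, 2, 3, 4, 5
  R[6]: 0, 1, 1, 2, 2, 3, 4, 5, 6
  R[7]: 1, 2, 2, 3, 3, 4, 5, 6, 7
  R[8]: 1, 2, 3, 4, 4, 5, 6, 7, 8
  R[9]: 1, 2, 3, 4, 5, 6, 7, 8, 9

so w = (7, 9, 8, 2, 4, 6, 1, 3, 5).

ℓ(w)=25; the 5 essential cells (i,j,r):

[(2, 8, 1), (3, 6, 0), (6, 1, 0), (6, 3, 1), (6, 5, 2)]


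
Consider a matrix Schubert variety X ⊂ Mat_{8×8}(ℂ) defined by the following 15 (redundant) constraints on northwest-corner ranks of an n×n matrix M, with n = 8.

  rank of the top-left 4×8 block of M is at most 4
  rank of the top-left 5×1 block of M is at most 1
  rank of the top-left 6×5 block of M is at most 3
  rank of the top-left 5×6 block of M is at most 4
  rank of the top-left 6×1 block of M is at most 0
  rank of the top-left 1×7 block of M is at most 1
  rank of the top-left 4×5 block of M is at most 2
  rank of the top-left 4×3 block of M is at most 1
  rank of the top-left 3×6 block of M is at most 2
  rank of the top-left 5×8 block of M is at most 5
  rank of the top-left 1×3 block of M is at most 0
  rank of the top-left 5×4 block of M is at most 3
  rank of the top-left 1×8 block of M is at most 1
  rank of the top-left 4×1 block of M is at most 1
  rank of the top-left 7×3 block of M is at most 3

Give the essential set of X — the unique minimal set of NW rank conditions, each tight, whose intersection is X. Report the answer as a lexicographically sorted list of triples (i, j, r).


Reconstructing r_w from the 15 given conditions:

  row 1: 0, 0, 0, 1, 1, 1, 1, 1
  row 2: 0, 1, 1, 2, 2, 2, 2, 2
  row 3: 0, 1, 1, 2, 2, 2, 3, 3
  row 4: 0, 1, 1, 2, 2, 3, 4, 4
  row 5: 0, 1, 2, 3, 3, 4, 5, 5
  row 6: 0, 1, 2, 3, 3, 4, 5, 6
  row 7: 1, 2, 3, 4, 4, 5, 6, 7
  row 8: 1, 2, 3, 4, 5, 6, 7, 8

so w = (4, 2, 7, 6, 3, 8, 1, 5).

D(w) has 14 cells with 6 SE-corners; essential set:

[(1, 3, 0), (3, 6, 2), (4, 3, 1), (4, 5, 2), (6, 1, 0), (6, 5, 3)]


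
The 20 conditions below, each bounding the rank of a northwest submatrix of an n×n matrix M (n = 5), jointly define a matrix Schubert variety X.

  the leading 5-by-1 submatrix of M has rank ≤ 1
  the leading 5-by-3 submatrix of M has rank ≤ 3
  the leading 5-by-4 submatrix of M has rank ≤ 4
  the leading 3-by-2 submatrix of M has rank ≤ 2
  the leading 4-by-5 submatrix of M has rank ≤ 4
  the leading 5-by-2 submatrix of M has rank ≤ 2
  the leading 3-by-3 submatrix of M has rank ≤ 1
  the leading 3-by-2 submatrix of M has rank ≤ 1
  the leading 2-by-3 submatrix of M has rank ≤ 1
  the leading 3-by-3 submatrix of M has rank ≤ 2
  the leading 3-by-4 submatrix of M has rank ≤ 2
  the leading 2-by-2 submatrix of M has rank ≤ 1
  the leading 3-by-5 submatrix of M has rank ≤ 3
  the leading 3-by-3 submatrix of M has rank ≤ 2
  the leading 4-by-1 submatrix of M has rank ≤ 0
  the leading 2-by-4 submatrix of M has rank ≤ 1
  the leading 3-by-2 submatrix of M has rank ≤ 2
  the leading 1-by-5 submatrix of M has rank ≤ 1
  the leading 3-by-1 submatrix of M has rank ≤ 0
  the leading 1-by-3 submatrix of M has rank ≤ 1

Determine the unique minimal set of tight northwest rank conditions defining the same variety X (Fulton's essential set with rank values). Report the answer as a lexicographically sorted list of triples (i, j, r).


Recovering R(i,j) via the rank-extension bound from the 20 conditions:

  R[1]: 0 1 1 1 1
  R[2]: 0 1 1 1 2
  R[3]: 0 1 1 2 3
  R[4]: 0 1 2 3 4
  R[5]: 1 2 3 4 5

second differences of R give the permutation w = (2, 5, 4, 3, 1).

|D(w)|=7, |Ess(w)|=3:

[(2, 4, 1), (3, 3, 1), (4, 1, 0)]


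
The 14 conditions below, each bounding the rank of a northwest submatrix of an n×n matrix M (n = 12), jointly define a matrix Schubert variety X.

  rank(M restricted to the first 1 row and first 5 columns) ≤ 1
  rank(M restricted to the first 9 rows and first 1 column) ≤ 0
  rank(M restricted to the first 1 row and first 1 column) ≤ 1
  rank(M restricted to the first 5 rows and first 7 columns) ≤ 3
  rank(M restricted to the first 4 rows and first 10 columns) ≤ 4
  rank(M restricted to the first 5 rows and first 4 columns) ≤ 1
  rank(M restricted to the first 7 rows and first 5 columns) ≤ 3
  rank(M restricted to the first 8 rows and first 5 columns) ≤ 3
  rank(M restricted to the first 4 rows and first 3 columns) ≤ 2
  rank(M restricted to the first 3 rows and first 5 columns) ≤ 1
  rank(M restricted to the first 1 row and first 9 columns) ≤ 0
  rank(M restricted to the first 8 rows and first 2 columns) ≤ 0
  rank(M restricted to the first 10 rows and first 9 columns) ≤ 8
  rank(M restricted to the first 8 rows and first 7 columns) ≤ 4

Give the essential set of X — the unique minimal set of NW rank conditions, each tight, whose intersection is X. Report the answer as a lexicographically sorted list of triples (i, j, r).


Rank table r_w(12×12) implied by the 14 constraints:

  R[1]: 0 | 0 | 0 | 0 | 0 | 0 | 0 | 0 | 0 | 1 | 1 | 1
  R[2]: 0 | 0 | 1 | 1 | 1 | 1 | 1 | 1 | 1 | 2 | 2 | 2
  R[3]: 0 | 0 | 1 | 1 | 1 | 2 | 2 | 2 | 2 | 3 | 3 | 3
  R[4]: 0 | 0 | 1 | 1 | 2 | 3 | 3 | 3 | 3 | 4 | 4 | 4
  R[5]: 0 | 0 | 1 | 1 | 2 | 3 | 3 | 4 | 4 | 5 | 5 | 5
  R[6]: 0 | 0 | 1 | 2 | 3 | 4 | 4 | 5 | 5 | 6 | 6 | 6
  R[7]: 0 | 0 | 1 | 2 | 3 | 4 | 4 | 5 | 6 | 7 | 7 | 7
  R[8]: 0 | 0 | 1 | 2 | 3 | 4 | 4 | 5 | 6 | 7 | 8 | 8
  R[9]: 0 | 1 | 2 | 3 | 4 | 5 | 5 | 6 | 7 | 8 | 9 | 9
  R[10]: 1 | 2 | 3 | 4 | 5 | 6 | 6 | 7 | 8 | 9 | 10 | 10
  R[11]: 1 | 2 | 3 | 4 | 5 | 6 | 7 | 8 | 9 | 10 | 11 | 11
  R[12]: 1 | 2 | 3 | 4 | 5 | 6 | 7 | 8 | 9 | 10 | 11 | 12

so w = (10, 3, 6, 5, 8, 4, 9, 11, 2, 1, 7, 12).

ℓ(w)=31; the 7 essential cells (i,j,r):

[(1, 9, 0), (3, 5, 1), (5, 4, 1), (5, 7, 3), (8, 2, 0), (8, 7, 4), (9, 1, 0)]


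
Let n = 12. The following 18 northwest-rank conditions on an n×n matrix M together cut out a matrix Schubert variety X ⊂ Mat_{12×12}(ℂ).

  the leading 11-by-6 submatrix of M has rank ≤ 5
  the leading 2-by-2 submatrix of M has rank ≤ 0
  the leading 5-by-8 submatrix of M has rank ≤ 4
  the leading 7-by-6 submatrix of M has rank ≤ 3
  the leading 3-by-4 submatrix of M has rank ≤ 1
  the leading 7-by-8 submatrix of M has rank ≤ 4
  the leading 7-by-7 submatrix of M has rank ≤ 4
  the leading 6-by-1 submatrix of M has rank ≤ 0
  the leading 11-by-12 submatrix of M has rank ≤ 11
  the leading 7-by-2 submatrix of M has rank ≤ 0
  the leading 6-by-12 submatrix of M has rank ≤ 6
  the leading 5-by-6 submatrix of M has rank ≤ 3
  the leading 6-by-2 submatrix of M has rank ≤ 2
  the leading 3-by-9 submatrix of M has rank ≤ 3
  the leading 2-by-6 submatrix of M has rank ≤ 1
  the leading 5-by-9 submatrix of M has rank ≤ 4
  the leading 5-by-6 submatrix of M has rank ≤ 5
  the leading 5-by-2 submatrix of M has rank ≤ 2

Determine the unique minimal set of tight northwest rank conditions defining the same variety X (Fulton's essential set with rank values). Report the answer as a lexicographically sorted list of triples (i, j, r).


Rank table r_w(12×12) implied by the 18 constraints:

  row 1: 0, 0, 1, 1, 1, 1, 1, 1, 1, 1, 1, 1
  row 2: 0, 0, 1, 1, 1, 1, 2, 2, 2, 2, 2, 2
  row 3: 0, 0, 1, 1, 2, 2, 3, 3, 3, 3, 3, 3
  row 4: 0, 0, 1, 2, 3, 3, 4, 4, 4, 4, 4, 4
  row 5: 0, 0, 1, 2, 3, 3, 4, 4, 4, 5, 5, 5
  row 6: 0, 0, 1, 2, 3, 3, 4, 4, 5, 6, 6, 6
  row 7: 0, 0, 1, 2, 3, 3, 4, 4, 5, 6, 7, 7
  row 8: 1, 1, 2, 3, 4, 4, 5, 5, 6, 7, 8, 8
  row 9: 1, 2, 3, 4, 5, 5, 6, 6, 7, 8, 9, 9
  row 10: 1, 2, 3, 4, 5, 5, 6, 7, 8, 9, 10, 10
  row 11: 1, 2, 3, 4, 5, 5, 6, 7, 8, 9, 10, 11
  row 12: 1, 2, 3, 4, 5, 6, 7, 8, 9, 10, 11, 12

the unique w with this rank table is (3, 7, 5, 4, 10, 9, 11, 1, 2, 8, 12, 6).

7 SE-corners of the 27-cell Rothe diagram give Ess(w):

[(2, 6, 1), (3, 4, 1), (5, 9, 4), (7, 2, 0), (7, 6, 3), (7, 8, 4), (11, 6, 5)]


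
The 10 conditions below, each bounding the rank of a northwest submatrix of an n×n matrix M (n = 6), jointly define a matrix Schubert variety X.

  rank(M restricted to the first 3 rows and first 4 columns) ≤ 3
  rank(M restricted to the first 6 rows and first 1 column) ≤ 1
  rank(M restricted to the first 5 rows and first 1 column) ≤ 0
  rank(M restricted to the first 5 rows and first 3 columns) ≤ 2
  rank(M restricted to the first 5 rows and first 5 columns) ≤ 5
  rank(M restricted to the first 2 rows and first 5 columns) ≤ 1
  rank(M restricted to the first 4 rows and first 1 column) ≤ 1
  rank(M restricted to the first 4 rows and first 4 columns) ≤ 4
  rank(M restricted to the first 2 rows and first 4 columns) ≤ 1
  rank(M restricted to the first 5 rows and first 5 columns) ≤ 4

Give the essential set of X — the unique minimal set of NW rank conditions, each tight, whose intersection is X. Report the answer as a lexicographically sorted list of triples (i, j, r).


Propagating the 10 rank bounds to every northwest block:

  row 1: 0 1 1 1 1 1
  row 2: 0 1 1 1 1 2
  row 3: 0 1 2 2 2 3
  row 4: 0 1 2 3 3 4
  row 5: 0 1 2 3 4 5
  row 6: 1 2 3 4 5 6

second differences of R give the permutation w = (2, 6, 3, 4, 5, 1).

D(w) has 8 cells with 2 SE-corners; essential set:

[(2, 5, 1), (5, 1, 0)]


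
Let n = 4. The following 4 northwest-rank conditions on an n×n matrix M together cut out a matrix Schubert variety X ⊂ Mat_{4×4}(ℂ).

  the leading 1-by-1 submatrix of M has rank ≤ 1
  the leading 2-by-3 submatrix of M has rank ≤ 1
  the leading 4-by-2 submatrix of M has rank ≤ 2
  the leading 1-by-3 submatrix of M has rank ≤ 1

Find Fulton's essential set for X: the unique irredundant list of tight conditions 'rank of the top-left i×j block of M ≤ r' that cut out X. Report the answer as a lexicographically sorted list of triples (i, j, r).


Propagating the 4 rank bounds to every northwest block:

  row 1: 1  1  1  1
  row 2: 1  1  1  2
  row 3: 1  2  2  3
  row 4: 1  2  3  4

reading off 1-entries of Δ²R: w = (1, 4, 2, 3).

Fulton essential set (1 of the 2 Rothe cells):

[(2, 3, 1)]


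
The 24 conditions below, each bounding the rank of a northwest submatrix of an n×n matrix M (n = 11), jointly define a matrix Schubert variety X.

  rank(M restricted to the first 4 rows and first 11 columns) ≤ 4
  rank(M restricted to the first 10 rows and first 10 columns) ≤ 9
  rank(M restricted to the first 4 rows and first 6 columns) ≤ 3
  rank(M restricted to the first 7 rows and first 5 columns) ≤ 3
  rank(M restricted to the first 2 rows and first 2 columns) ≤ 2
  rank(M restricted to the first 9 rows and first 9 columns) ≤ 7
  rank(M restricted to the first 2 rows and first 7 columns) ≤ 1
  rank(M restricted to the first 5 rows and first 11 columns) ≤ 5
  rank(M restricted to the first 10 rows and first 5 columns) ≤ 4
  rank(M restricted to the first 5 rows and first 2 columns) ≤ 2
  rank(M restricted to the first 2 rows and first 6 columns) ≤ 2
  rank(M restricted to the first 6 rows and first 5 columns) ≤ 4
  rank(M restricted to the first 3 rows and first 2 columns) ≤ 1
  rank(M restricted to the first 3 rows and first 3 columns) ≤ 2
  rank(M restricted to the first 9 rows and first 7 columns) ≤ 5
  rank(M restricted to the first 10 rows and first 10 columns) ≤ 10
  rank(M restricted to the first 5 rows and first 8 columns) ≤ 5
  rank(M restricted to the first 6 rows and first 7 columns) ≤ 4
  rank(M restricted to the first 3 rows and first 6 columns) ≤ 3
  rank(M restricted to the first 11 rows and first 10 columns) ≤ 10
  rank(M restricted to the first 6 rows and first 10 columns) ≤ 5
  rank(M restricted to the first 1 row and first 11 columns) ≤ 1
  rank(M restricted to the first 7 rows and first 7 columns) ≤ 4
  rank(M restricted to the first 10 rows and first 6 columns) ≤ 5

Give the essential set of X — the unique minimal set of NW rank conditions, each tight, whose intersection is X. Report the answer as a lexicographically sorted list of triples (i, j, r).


The tightest implied rank at each (i,j), from the 24 conditions:

  i=1: 1, 1, 1, 1, 1, 1, 1, 1, 1, 1, 1
  i=2: 1, 1, 1, 1, 1, 1, 1, 2, 2, 2, 2
  i=3: 1, 1, 2, 2, 2, 2, 2, 3, 3, 3, 3
  i=4: 1, 2, 3, 3, 3, 3, 3, 4, 4, 4, 4
  i=5: 1, 2, 3, 3, 3, 4, 4, 5, 5, 5, 5
  i=6: 1, 2, 3, 3, 3, 4, 4, 5, 5, 5, 6
  i=7: 1, 2, 3, 3, 3, 4, 4, 5, 6, 6, 7
  i=8: 1, 2, 3, 4, 4, 5, 5, 6, 7, 7, 8
  i=9: 1, 2, 3, 4, 4, 5, 5, 6, 7, 8, 9
  i=10: 1, 2, 3, 4, 4, 5, 6, 7, 8, 9, 10
  i=11: 1, 2, 3, 4, 5, 6, 7, 8, 9, 10, 11

hence w(1..11) = (1, 8, 3, 2, 6, 11, 9, 4, 10, 7, 5).

ℓ(w)=20; the 7 essential cells (i,j,r):

[(2, 7, 1), (3, 2, 1), (6, 10, 5), (7, 5, 3), (7, 7, 4), (9, 7, 5), (10, 5, 4)]


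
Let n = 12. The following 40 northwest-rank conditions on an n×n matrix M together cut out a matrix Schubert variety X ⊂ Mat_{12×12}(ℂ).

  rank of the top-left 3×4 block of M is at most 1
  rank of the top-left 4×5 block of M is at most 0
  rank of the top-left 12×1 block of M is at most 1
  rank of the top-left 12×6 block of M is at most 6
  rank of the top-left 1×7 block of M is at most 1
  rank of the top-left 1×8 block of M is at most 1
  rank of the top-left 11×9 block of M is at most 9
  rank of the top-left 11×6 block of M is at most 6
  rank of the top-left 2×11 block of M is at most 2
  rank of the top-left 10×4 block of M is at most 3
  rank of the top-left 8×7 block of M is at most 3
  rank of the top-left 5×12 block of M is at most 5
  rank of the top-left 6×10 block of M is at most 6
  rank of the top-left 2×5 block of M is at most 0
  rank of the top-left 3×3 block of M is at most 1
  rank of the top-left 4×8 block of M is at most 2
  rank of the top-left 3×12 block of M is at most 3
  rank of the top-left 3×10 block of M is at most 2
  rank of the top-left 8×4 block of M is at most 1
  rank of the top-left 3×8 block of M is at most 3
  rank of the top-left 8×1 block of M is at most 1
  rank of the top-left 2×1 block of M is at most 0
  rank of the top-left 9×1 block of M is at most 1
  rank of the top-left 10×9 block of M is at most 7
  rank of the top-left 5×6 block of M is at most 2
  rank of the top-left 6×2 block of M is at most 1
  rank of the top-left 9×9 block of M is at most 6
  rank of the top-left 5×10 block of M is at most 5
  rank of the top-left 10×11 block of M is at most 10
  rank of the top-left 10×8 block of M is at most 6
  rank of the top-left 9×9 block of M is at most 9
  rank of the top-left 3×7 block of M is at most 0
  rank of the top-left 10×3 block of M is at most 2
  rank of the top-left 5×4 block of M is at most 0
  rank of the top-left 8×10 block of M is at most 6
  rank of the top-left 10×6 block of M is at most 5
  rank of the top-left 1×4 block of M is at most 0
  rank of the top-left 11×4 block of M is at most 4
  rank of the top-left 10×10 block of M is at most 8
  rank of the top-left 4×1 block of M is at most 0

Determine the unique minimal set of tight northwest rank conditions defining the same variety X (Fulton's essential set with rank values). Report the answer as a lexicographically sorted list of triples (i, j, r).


The tightest implied rank at each (i,j), from the 40 conditions:

  R[1]: 0 | 0 | 0 | 0 | 0 | 0 | 0 | 1 | 1 | 1 | 1 | 1
  R[2]: 0 | 0 | 0 | 0 | 0 | 0 | 0 | 1 | 2 | 2 | 2 | 2
  R[3]: 0 | 0 | 0 | 0 | 0 | 0 | 0 | 1 | 2 | 2 | 3 | 3
  R[4]: 0 | 0 | 0 | 0 | 0 | 1 | 1 | 2 | 3 | 3 | 4 | 4
  R[5]: 0 | 0 | 0 | 0 | 1 | 2 | 2 | 3 | 4 | 4 | 5 | 5
  R[6]: 1 | 1 | 1 | 1 | 2 | 3 | 3 | 4 | 5 | 5 | 6 | 6
  R[7]: 1 | 1 | 1 | 1 | 2 | 3 | 3 | 4 | 5 | 6 | 7 | 7
  R[8]: 1 | 1 | 1 | 1 | 2 | 3 | 3 | 4 | 5 | 6 | 7 | 8
  R[9]: 1 | 2 | 2 | 2 | 3 | 4 | 4 | 5 | 6 | 7 | 8 | 9
  R[10]: 1 | 2 | 2 | 3 | 4 | 5 | 5 | 6 | 7 | 8 | 9 | 10
  R[11]: 1 | 2 | 3 | 4 | 5 | 6 | 6 | 7 | 8 | 9 | 10 | 11
  R[12]: 1 | 2 | 3 | 4 | 5 | 6 | 7 | 8 | 9 | 10 | 11 | 12

the unique w with this rank table is (8, 9, 11, 6, 5, 1, 10, 12, 2, 4, 3, 7).

7 SE-corners of the 40-cell Rothe diagram give Ess(w):

[(3, 7, 0), (3, 10, 2), (4, 5, 0), (5, 4, 0), (8, 4, 1), (8, 7, 3), (10, 3, 2)]


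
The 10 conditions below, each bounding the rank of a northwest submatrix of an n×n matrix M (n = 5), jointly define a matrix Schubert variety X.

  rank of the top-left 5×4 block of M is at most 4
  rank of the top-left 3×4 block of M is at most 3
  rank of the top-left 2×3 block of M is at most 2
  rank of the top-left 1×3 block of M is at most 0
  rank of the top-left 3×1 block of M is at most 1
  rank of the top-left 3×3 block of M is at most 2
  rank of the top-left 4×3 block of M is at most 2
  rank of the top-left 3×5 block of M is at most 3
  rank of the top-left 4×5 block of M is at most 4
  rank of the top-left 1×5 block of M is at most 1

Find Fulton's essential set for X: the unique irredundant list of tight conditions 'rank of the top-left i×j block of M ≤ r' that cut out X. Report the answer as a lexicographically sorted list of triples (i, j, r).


The tightest implied rank at each (i,j), from the 10 conditions:

  row 1: 0 0 0 1 1
  row 2: 1 1 1 2 2
  row 3: 1 2 2 3 3
  row 4: 1 2 2 3 4
  row 5: 1 2 3 4 5

giving w = (4, 1, 2, 5, 3) via Δ²R.

D(w) has 4 cells with 2 SE-corners; essential set:

[(1, 3, 0), (4, 3, 2)]


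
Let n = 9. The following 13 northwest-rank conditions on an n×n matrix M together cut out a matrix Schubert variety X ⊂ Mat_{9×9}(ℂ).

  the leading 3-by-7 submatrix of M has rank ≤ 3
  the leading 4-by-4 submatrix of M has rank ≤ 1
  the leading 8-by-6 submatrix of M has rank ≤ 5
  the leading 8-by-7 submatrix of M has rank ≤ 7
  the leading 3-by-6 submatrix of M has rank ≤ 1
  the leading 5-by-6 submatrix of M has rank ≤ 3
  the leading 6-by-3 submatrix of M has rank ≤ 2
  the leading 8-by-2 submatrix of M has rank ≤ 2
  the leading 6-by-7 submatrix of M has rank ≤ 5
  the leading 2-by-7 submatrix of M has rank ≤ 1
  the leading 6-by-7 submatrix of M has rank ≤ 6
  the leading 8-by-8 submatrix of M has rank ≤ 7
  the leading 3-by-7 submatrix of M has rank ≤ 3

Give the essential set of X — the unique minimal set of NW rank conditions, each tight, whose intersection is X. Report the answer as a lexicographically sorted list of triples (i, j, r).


The tightest implied rank at each (i,j), from the 13 conditions:

  R[1]: 1  1  1  1  1  1  1  1  1
  R[2]: 1  1  1  1  1  1  1  2  2
  R[3]: 1  1  1  1  1  1  2  3  3
  R[4]: 1  1  1  1  2  2  3  4  4
  R[5]: 1  2  2  2  3  3  4  5  5
  R[6]: 1  2  2  3  4  4  5  6  6
  R[7]: 1  2  3  4  5  5  6  7  7
  R[8]: 1  2  3  4  5  5  6  7  8
  R[9]: 1  2  3  4  5  6  7  8  9

second differences of R give the permutation w = (1, 8, 7, 5, 2, 4, 3, 9, 6).

5 SE-corners of the 16-cell Rothe diagram give Ess(w):

[(2, 7, 1), (3, 6, 1), (4, 4, 1), (6, 3, 2), (8, 6, 5)]
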